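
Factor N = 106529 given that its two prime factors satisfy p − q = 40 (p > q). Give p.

Since p = q + 40, we have 106529 = q(q + 40), so q² + 40q − 106529 = 0.
Discriminant: 40² + 4·106529 = 1600 + 426116 = 427716; √427716 = 654.
q = (−40 + 654)/2 = 307, and p = q + 40 = 347.
Check: 307 · 347 = 106529.

347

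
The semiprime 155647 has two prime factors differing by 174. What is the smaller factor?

Since p = q + 174, we have 155647 = q(q + 174), so q² + 174q − 155647 = 0.
Discriminant: 174² + 4·155647 = 30276 + 622588 = 652864; √652864 = 808.
q = (−174 + 808)/2 = 317, and p = q + 174 = 491.
Check: 317 · 491 = 155647.

317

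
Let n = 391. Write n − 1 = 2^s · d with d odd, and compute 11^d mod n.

107

391 − 1 = 390 = 2^1 · 195, so d = 195.
11^1 ≡ 11 (mod 391)
11^2 ≡ 11^2 = 121 ≡ 121 (mod 391)
11^4 ≡ 121^2 = 14641 ≡ 174 (mod 391)
11^8 ≡ 174^2 = 30276 ≡ 169 (mod 391)
11^16 ≡ 169^2 = 28561 ≡ 18 (mod 391)
11^32 ≡ 18^2 = 324 ≡ 324 (mod 391)
11^64 ≡ 324^2 = 104976 ≡ 188 (mod 391)
11^128 ≡ 188^2 = 35344 ≡ 154 (mod 391)
195 = 128 + 64 + 2 + 1 in binary powers of 2.
So 11^195 ≡ 154 · 188 · 121 · 11 ≡ 107 (mod 391).
Squaring chain: 107; never reaches −1, so base 11 is a Miller–Rabin witness that 391 is composite.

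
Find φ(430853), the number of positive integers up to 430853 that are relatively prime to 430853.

Factor: 430853 = 29 · 83 · 179.
φ(430853) = (29−1) · (83−1) · (179−1) = 28 · 82 · 178 = 408688.

408688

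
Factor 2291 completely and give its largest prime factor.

2291 = 29 · 79
79 is prime.
So 2291 = 29 · 79; the largest prime factor is 79.

79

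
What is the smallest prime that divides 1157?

13

1157 is odd.
Digit sum 14, not divisible by 3.
Ends in 7: not divisible by 5.
7: 1157 = 7·165 + 2
11: 1157 = 11·105 + 2
13: 1157 = 13·89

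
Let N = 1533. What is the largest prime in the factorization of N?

1533 = 3 · 511
511 = 7 · 73
73 is prime.
So 1533 = 3 · 7 · 73; the largest prime factor is 73.

73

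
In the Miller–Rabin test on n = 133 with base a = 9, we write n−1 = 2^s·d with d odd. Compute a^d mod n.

133 − 1 = 132 = 2^2 · 33, so d = 33.
9^1 ≡ 9 (mod 133)
9^2 ≡ 9^2 = 81 ≡ 81 (mod 133)
9^4 ≡ 81^2 = 6561 ≡ 44 (mod 133)
9^8 ≡ 44^2 = 1936 ≡ 74 (mod 133)
9^16 ≡ 74^2 = 5476 ≡ 23 (mod 133)
9^32 ≡ 23^2 = 529 ≡ 130 (mod 133)
33 = 32 + 1 in binary powers of 2.
So 9^33 ≡ 130 · 9 ≡ 106 (mod 133).
Squaring chain: 106 → 64; never reaches −1, so base 9 is a Miller–Rabin witness that 133 is composite.

106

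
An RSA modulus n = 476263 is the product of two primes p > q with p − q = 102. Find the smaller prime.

Since p = q + 102, we have 476263 = q(q + 102), so q² + 102q − 476263 = 0.
Discriminant: 102² + 4·476263 = 10404 + 1905052 = 1915456; √1915456 = 1384.
q = (−102 + 1384)/2 = 641, and p = q + 102 = 743.
Check: 641 · 743 = 476263.

641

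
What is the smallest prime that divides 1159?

19

1159 is odd.
Digit sum 16, not divisible by 3.
Ends in 9: not divisible by 5.
7: 1159 = 7·165 + 4
11: 1159 = 11·105 + 4
13: 1159 = 13·89 + 2
17: 1159 = 17·68 + 3
19: 1159 = 19·61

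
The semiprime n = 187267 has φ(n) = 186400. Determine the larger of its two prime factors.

φ(n) = (p−1)(q−1) = n − (p+q) + 1, so p + q = 187267 − 186400 + 1 = 868.
p and q are the roots of t² − 868t + 187267 = 0.
Discriminant: 868² − 4·187267 = 753424 − 749068 = 4356; √4356 = 66.
q = (868 − 66)/2 = 401, p = (868 + 66)/2 = 467.
Check: 401 · 467 = 187267.

467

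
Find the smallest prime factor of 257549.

29

257549 is odd.
Digit sum 32, not divisible by 3.
Ends in 9: not divisible by 5.
7: 257549 = 7·36792 + 5
11: 257549 = 11·23413 + 6
13: 257549 = 13·19811 + 6
17: 257549 = 17·15149 + 16
19: 257549 = 19·13555 + 4
23: 257549 = 23·11197 + 18
29: 257549 = 29·8881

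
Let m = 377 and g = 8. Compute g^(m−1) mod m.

53

8^1 ≡ 8 (mod 377)
8^2 ≡ 8^2 = 64 ≡ 64 (mod 377)
8^4 ≡ 64^2 = 4096 ≡ 326 (mod 377)
8^8 ≡ 326^2 = 106276 ≡ 339 (mod 377)
8^16 ≡ 339^2 = 114921 ≡ 313 (mod 377)
8^32 ≡ 313^2 = 97969 ≡ 326 (mod 377)
8^64 ≡ 326^2 = 106276 ≡ 339 (mod 377)
8^128 ≡ 339^2 = 114921 ≡ 313 (mod 377)
8^256 ≡ 313^2 = 97969 ≡ 326 (mod 377)
376 = 256 + 64 + 32 + 16 + 8 in binary powers of 2.
So 8^376 ≡ 326 · 339 · 326 · 313 · 339 ≡ 53 (mod 377).
Since 53 ≠ 1, base 8 is a Fermat witness: 377 is composite.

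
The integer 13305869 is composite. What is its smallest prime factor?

13305869 is odd.
Digit sum 35, not divisible by 3.
Ends in 9: not divisible by 5.
7: 13305869 = 7·1900838 + 3
11: 13305869 = 11·1209624 + 5
13: 13305869 = 13·1023528 + 5
17: 13305869 = 17·782698 + 3
19: 13305869 = 19·700308 + 17
23: 13305869 = 23·578516 + 1
29: 13305869 = 29·458823 + 2
31: 13305869 = 31·429221 + 18
37: 13305869 = 37·359618 + 3
41: 13305869 = 41·324533 + 16
43: 13305869 = 43·309438 + 35
47: 13305869 = 47·283103 + 28
53: 13305869 = 53·251054 + 7
59: 13305869 = 59·225523 + 12
61: 13305869 = 61·218129

61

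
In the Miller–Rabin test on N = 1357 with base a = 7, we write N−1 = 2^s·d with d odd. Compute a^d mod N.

84

1357 − 1 = 1356 = 2^2 · 339, so d = 339.
7^1 ≡ 7 (mod 1357)
7^2 ≡ 7^2 = 49 ≡ 49 (mod 1357)
7^4 ≡ 49^2 = 2401 ≡ 1044 (mod 1357)
7^8 ≡ 1044^2 = 1089936 ≡ 265 (mod 1357)
7^16 ≡ 265^2 = 70225 ≡ 1018 (mod 1357)
7^32 ≡ 1018^2 = 1036324 ≡ 933 (mod 1357)
7^64 ≡ 933^2 = 870489 ≡ 652 (mod 1357)
7^128 ≡ 652^2 = 425104 ≡ 363 (mod 1357)
7^256 ≡ 363^2 = 131769 ≡ 140 (mod 1357)
339 = 256 + 64 + 16 + 2 + 1 in binary powers of 2.
So 7^339 ≡ 140 · 652 · 1018 · 49 · 7 ≡ 84 (mod 1357).
Squaring chain: 84 → 271; never reaches −1, so base 7 is a Miller–Rabin witness that 1357 is composite.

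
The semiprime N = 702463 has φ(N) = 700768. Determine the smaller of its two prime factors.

719

φ(n) = (p−1)(q−1) = n − (p+q) + 1, so p + q = 702463 − 700768 + 1 = 1696.
p and q are the roots of t² − 1696t + 702463 = 0.
Discriminant: 1696² − 4·702463 = 2876416 − 2809852 = 66564; √66564 = 258.
q = (1696 − 258)/2 = 719, p = (1696 + 258)/2 = 977.
Check: 719 · 977 = 702463.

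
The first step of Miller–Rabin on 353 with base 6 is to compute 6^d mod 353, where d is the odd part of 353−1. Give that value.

247

353 − 1 = 352 = 2^5 · 11, so d = 11.
6^1 ≡ 6 (mod 353)
6^2 ≡ 6^2 = 36 ≡ 36 (mod 353)
6^4 ≡ 36^2 = 1296 ≡ 237 (mod 353)
6^8 ≡ 237^2 = 56169 ≡ 42 (mod 353)
11 = 8 + 2 + 1 in binary powers of 2.
So 6^11 ≡ 42 · 36 · 6 ≡ 247 (mod 353).
Squaring chain: 247 → 293 → 70 → 311 → 352; reaches −1, so base 6 does not prove 353 composite.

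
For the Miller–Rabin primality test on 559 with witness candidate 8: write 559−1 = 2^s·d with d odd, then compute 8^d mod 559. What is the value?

559 − 1 = 558 = 2^1 · 279, so d = 279.
8^1 ≡ 8 (mod 559)
8^2 ≡ 8^2 = 64 ≡ 64 (mod 559)
8^4 ≡ 64^2 = 4096 ≡ 183 (mod 559)
8^8 ≡ 183^2 = 33489 ≡ 508 (mod 559)
8^16 ≡ 508^2 = 258064 ≡ 365 (mod 559)
8^32 ≡ 365^2 = 133225 ≡ 183 (mod 559)
8^64 ≡ 183^2 = 33489 ≡ 508 (mod 559)
8^128 ≡ 508^2 = 258064 ≡ 365 (mod 559)
8^256 ≡ 365^2 = 133225 ≡ 183 (mod 559)
279 = 256 + 16 + 4 + 2 + 1 in binary powers of 2.
So 8^279 ≡ 183 · 365 · 183 · 64 · 8 ≡ 70 (mod 559).
Squaring chain: 70; never reaches −1, so base 8 is a Miller–Rabin witness that 559 is composite.

70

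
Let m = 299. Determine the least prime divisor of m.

13

299 is odd.
Digit sum 20, not divisible by 3.
Ends in 9: not divisible by 5.
7: 299 = 7·42 + 5
11: 299 = 11·27 + 2
13: 299 = 13·23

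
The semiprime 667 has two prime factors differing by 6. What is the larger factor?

Since p = q + 6, we have 667 = q(q + 6), so q² + 6q − 667 = 0.
Discriminant: 6² + 4·667 = 36 + 2668 = 2704; √2704 = 52.
q = (−6 + 52)/2 = 23, and p = q + 6 = 29.
Check: 23 · 29 = 667.

29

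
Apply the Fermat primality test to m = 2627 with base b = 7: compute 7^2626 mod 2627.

7^1 ≡ 7 (mod 2627)
7^2 ≡ 7^2 = 49 ≡ 49 (mod 2627)
7^4 ≡ 49^2 = 2401 ≡ 2401 (mod 2627)
7^8 ≡ 2401^2 = 5764801 ≡ 1163 (mod 2627)
7^16 ≡ 1163^2 = 1352569 ≡ 2291 (mod 2627)
7^32 ≡ 2291^2 = 5248681 ≡ 2562 (mod 2627)
7^64 ≡ 2562^2 = 6563844 ≡ 1598 (mod 2627)
7^128 ≡ 1598^2 = 2553604 ≡ 160 (mod 2627)
7^256 ≡ 160^2 = 25600 ≡ 1957 (mod 2627)
7^512 ≡ 1957^2 = 3829849 ≡ 2310 (mod 2627)
7^1024 ≡ 2310^2 = 5336100 ≡ 663 (mod 2627)
7^2048 ≡ 663^2 = 439569 ≡ 860 (mod 2627)
2626 = 2048 + 512 + 64 + 2 in binary powers of 2.
So 7^2626 ≡ 860 · 2310 · 1598 · 49 ≡ 774 (mod 2627).
Since 774 ≠ 1, base 7 is a Fermat witness: 2627 is composite.

774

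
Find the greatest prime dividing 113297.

113297 = 19 · 5963
5963 = 67 · 89
89 is prime.
So 113297 = 19 · 67 · 89; the largest prime factor is 89.

89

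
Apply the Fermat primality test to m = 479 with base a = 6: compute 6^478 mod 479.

1

6^1 ≡ 6 (mod 479)
6^2 ≡ 6^2 = 36 ≡ 36 (mod 479)
6^4 ≡ 36^2 = 1296 ≡ 338 (mod 479)
6^8 ≡ 338^2 = 114244 ≡ 242 (mod 479)
6^16 ≡ 242^2 = 58564 ≡ 126 (mod 479)
6^32 ≡ 126^2 = 15876 ≡ 69 (mod 479)
6^64 ≡ 69^2 = 4761 ≡ 450 (mod 479)
6^128 ≡ 450^2 = 202500 ≡ 362 (mod 479)
6^256 ≡ 362^2 = 131044 ≡ 277 (mod 479)
478 = 256 + 128 + 64 + 16 + 8 + 4 + 2 in binary powers of 2.
So 6^478 ≡ 277 · 362 · 450 · 126 · 242 · 338 · 36 ≡ 1 (mod 479).
Since the result is 1, base 6 gives no evidence that 479 is composite.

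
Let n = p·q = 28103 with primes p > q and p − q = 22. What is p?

179

Since p = q + 22, we have 28103 = q(q + 22), so q² + 22q − 28103 = 0.
Discriminant: 22² + 4·28103 = 484 + 112412 = 112896; √112896 = 336.
q = (−22 + 336)/2 = 157, and p = q + 22 = 179.
Check: 157 · 179 = 28103.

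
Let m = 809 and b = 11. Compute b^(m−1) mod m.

1

11^1 ≡ 11 (mod 809)
11^2 ≡ 11^2 = 121 ≡ 121 (mod 809)
11^4 ≡ 121^2 = 14641 ≡ 79 (mod 809)
11^8 ≡ 79^2 = 6241 ≡ 578 (mod 809)
11^16 ≡ 578^2 = 334084 ≡ 776 (mod 809)
11^32 ≡ 776^2 = 602176 ≡ 280 (mod 809)
11^64 ≡ 280^2 = 78400 ≡ 736 (mod 809)
11^128 ≡ 736^2 = 541696 ≡ 475 (mod 809)
11^256 ≡ 475^2 = 225625 ≡ 723 (mod 809)
11^512 ≡ 723^2 = 522729 ≡ 115 (mod 809)
808 = 512 + 256 + 32 + 8 in binary powers of 2.
So 11^808 ≡ 115 · 723 · 280 · 578 ≡ 1 (mod 809).
Since the result is 1, base 11 gives no evidence that 809 is composite.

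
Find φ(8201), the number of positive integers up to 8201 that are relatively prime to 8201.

8004

Factor: 8201 = 59 · 139.
φ(8201) = (59−1) · (139−1) = 58 · 138 = 8004.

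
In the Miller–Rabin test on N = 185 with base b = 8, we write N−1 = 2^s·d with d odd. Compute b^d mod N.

185 − 1 = 184 = 2^3 · 23, so d = 23.
8^1 ≡ 8 (mod 185)
8^2 ≡ 8^2 = 64 ≡ 64 (mod 185)
8^4 ≡ 64^2 = 4096 ≡ 26 (mod 185)
8^8 ≡ 26^2 = 676 ≡ 121 (mod 185)
8^16 ≡ 121^2 = 14641 ≡ 26 (mod 185)
23 = 16 + 4 + 2 + 1 in binary powers of 2.
So 8^23 ≡ 26 · 26 · 64 · 8 ≡ 162 (mod 185).
Squaring chain: 162 → 159 → 121; never reaches −1, so base 8 is a Miller–Rabin witness that 185 is composite.

162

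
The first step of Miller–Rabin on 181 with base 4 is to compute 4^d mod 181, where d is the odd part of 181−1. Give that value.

181 − 1 = 180 = 2^2 · 45, so d = 45.
4^1 ≡ 4 (mod 181)
4^2 ≡ 4^2 = 16 ≡ 16 (mod 181)
4^4 ≡ 16^2 = 256 ≡ 75 (mod 181)
4^8 ≡ 75^2 = 5625 ≡ 14 (mod 181)
4^16 ≡ 14^2 = 196 ≡ 15 (mod 181)
4^32 ≡ 15^2 = 225 ≡ 44 (mod 181)
45 = 32 + 8 + 4 + 1 in binary powers of 2.
So 4^45 ≡ 44 · 14 · 75 · 4 ≡ 180 (mod 181).
Since 4^d ≡ 180 (mod 181), base 4 does not prove 181 composite.

180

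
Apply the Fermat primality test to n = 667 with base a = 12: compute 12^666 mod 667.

12^1 ≡ 12 (mod 667)
12^2 ≡ 12^2 = 144 ≡ 144 (mod 667)
12^4 ≡ 144^2 = 20736 ≡ 59 (mod 667)
12^8 ≡ 59^2 = 3481 ≡ 146 (mod 667)
12^16 ≡ 146^2 = 21316 ≡ 639 (mod 667)
12^32 ≡ 639^2 = 408321 ≡ 117 (mod 667)
12^64 ≡ 117^2 = 13689 ≡ 349 (mod 667)
12^128 ≡ 349^2 = 121801 ≡ 407 (mod 667)
12^256 ≡ 407^2 = 165649 ≡ 233 (mod 667)
12^512 ≡ 233^2 = 54289 ≡ 262 (mod 667)
666 = 512 + 128 + 16 + 8 + 2 in binary powers of 2.
So 12^666 ≡ 262 · 407 · 639 · 146 · 144 ≡ 492 (mod 667).
Since 492 ≠ 1, base 12 is a Fermat witness: 667 is composite.

492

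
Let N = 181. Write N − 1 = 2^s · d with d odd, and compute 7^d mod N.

181 − 1 = 180 = 2^2 · 45, so d = 45.
7^1 ≡ 7 (mod 181)
7^2 ≡ 7^2 = 49 ≡ 49 (mod 181)
7^4 ≡ 49^2 = 2401 ≡ 48 (mod 181)
7^8 ≡ 48^2 = 2304 ≡ 132 (mod 181)
7^16 ≡ 132^2 = 17424 ≡ 48 (mod 181)
7^32 ≡ 48^2 = 2304 ≡ 132 (mod 181)
45 = 32 + 8 + 4 + 1 in binary powers of 2.
So 7^45 ≡ 132 · 132 · 48 · 7 ≡ 19 (mod 181).
Squaring chain: 19 → 180; reaches −1, so base 7 does not prove 181 composite.

19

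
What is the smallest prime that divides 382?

382 is even: 2 divides it.

2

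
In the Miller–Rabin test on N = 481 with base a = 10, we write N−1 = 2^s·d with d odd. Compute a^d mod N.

481 − 1 = 480 = 2^5 · 15, so d = 15.
10^1 ≡ 10 (mod 481)
10^2 ≡ 10^2 = 100 ≡ 100 (mod 481)
10^4 ≡ 100^2 = 10000 ≡ 380 (mod 481)
10^8 ≡ 380^2 = 144400 ≡ 100 (mod 481)
15 = 8 + 4 + 2 + 1 in binary powers of 2.
So 10^15 ≡ 100 · 380 · 100 · 10 ≡ 38 (mod 481).
Squaring chain: 38 → 1 → 1 → 1 → 1; never reaches −1, so base 10 is a Miller–Rabin witness that 481 is composite.

38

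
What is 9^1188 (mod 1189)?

575

9^1 ≡ 9 (mod 1189)
9^2 ≡ 9^2 = 81 ≡ 81 (mod 1189)
9^4 ≡ 81^2 = 6561 ≡ 616 (mod 1189)
9^8 ≡ 616^2 = 379456 ≡ 165 (mod 1189)
9^16 ≡ 165^2 = 27225 ≡ 1067 (mod 1189)
9^32 ≡ 1067^2 = 1138489 ≡ 616 (mod 1189)
9^64 ≡ 616^2 = 379456 ≡ 165 (mod 1189)
9^128 ≡ 165^2 = 27225 ≡ 1067 (mod 1189)
9^256 ≡ 1067^2 = 1138489 ≡ 616 (mod 1189)
9^512 ≡ 616^2 = 379456 ≡ 165 (mod 1189)
9^1024 ≡ 165^2 = 27225 ≡ 1067 (mod 1189)
1188 = 1024 + 128 + 32 + 4 in binary powers of 2.
So 9^1188 ≡ 1067 · 1067 · 616 · 616 ≡ 575 (mod 1189).
Since 575 ≠ 1, base 9 is a Fermat witness: 1189 is composite.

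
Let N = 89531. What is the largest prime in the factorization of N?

89531 = 13 · 6887
6887 = 71 · 97
97 is prime.
So 89531 = 13 · 71 · 97; the largest prime factor is 97.

97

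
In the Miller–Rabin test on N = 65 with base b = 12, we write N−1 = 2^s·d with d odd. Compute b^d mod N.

65 − 1 = 64 = 2^6 · 1, so d = 1.
12^1 ≡ 12 (mod 65)
1 = 1 in binary powers of 2.
So 12^1 ≡ 12 ≡ 12 (mod 65).
Squaring chain: 12 → 14 → 1 → 1 → 1 → 1; never reaches −1, so base 12 is a Miller–Rabin witness that 65 is composite.

12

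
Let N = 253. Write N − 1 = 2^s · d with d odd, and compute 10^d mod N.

253 − 1 = 252 = 2^2 · 63, so d = 63.
10^1 ≡ 10 (mod 253)
10^2 ≡ 10^2 = 100 ≡ 100 (mod 253)
10^4 ≡ 100^2 = 10000 ≡ 133 (mod 253)
10^8 ≡ 133^2 = 17689 ≡ 232 (mod 253)
10^16 ≡ 232^2 = 53824 ≡ 188 (mod 253)
10^32 ≡ 188^2 = 35344 ≡ 177 (mod 253)
63 = 32 + 16 + 8 + 4 + 2 + 1 in binary powers of 2.
So 10^63 ≡ 177 · 188 · 232 · 133 · 100 · 10 ≡ 21 (mod 253).
Squaring chain: 21 → 188; never reaches −1, so base 10 is a Miller–Rabin witness that 253 is composite.

21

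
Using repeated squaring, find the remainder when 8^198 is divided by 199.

1

8^1 ≡ 8 (mod 199)
8^2 ≡ 8^2 = 64 ≡ 64 (mod 199)
8^4 ≡ 64^2 = 4096 ≡ 116 (mod 199)
8^8 ≡ 116^2 = 13456 ≡ 123 (mod 199)
8^16 ≡ 123^2 = 15129 ≡ 5 (mod 199)
8^32 ≡ 5^2 = 25 ≡ 25 (mod 199)
8^64 ≡ 25^2 = 625 ≡ 28 (mod 199)
8^128 ≡ 28^2 = 784 ≡ 187 (mod 199)
198 = 128 + 64 + 4 + 2 in binary powers of 2.
So 8^198 ≡ 187 · 28 · 116 · 64 ≡ 1 (mod 199).
Since the result is 1, base 8 gives no evidence that 199 is composite.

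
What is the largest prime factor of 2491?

53

2491 = 47 · 53
53 is prime.
So 2491 = 47 · 53; the largest prime factor is 53.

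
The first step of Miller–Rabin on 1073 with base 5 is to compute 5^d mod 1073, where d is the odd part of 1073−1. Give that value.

1073 − 1 = 1072 = 2^4 · 67, so d = 67.
5^1 ≡ 5 (mod 1073)
5^2 ≡ 5^2 = 25 ≡ 25 (mod 1073)
5^4 ≡ 25^2 = 625 ≡ 625 (mod 1073)
5^8 ≡ 625^2 = 390625 ≡ 53 (mod 1073)
5^16 ≡ 53^2 = 2809 ≡ 663 (mod 1073)
5^32 ≡ 663^2 = 439569 ≡ 712 (mod 1073)
5^64 ≡ 712^2 = 506944 ≡ 488 (mod 1073)
67 = 64 + 2 + 1 in binary powers of 2.
So 5^67 ≡ 488 · 25 · 5 ≡ 912 (mod 1073).
Squaring chain: 912 → 169 → 663 → 712; never reaches −1, so base 5 is a Miller–Rabin witness that 1073 is composite.

912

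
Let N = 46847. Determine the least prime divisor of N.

79

46847 is odd.
Digit sum 29, not divisible by 3.
Ends in 7: not divisible by 5.
7: 46847 = 7·6692 + 3
11: 46847 = 11·4258 + 9
13: 46847 = 13·3603 + 8
17: 46847 = 17·2755 + 12
19: 46847 = 19·2465 + 12
23: 46847 = 23·2036 + 19
29: 46847 = 29·1615 + 12
31: 46847 = 31·1511 + 6
37: 46847 = 37·1266 + 5
41: 46847 = 41·1142 + 25
43: 46847 = 43·1089 + 20
47: 46847 = 47·996 + 35
53: 46847 = 53·883 + 48
59: 46847 = 59·794 + 1
61: 46847 = 61·767 + 60
67: 46847 = 67·699 + 14
71: 46847 = 71·659 + 58
73: 46847 = 73·641 + 54
79: 46847 = 79·593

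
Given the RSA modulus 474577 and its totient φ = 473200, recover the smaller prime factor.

677

φ(n) = (p−1)(q−1) = n − (p+q) + 1, so p + q = 474577 − 473200 + 1 = 1378.
p and q are the roots of t² − 1378t + 474577 = 0.
Discriminant: 1378² − 4·474577 = 1898884 − 1898308 = 576; √576 = 24.
q = (1378 − 24)/2 = 677, p = (1378 + 24)/2 = 701.
Check: 677 · 701 = 474577.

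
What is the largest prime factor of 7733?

37

7733 = 11 · 703
703 = 19 · 37
37 is prime.
So 7733 = 11 · 19 · 37; the largest prime factor is 37.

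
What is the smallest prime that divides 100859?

100859 is odd.
Digit sum 23, not divisible by 3.
Ends in 9: not divisible by 5.
7: 100859 = 7·14408 + 3
11: 100859 = 11·9169

11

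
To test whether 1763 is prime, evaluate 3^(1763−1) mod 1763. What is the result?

583

3^1 ≡ 3 (mod 1763)
3^2 ≡ 3^2 = 9 ≡ 9 (mod 1763)
3^4 ≡ 9^2 = 81 ≡ 81 (mod 1763)
3^8 ≡ 81^2 = 6561 ≡ 1272 (mod 1763)
3^16 ≡ 1272^2 = 1617984 ≡ 1313 (mod 1763)
3^32 ≡ 1313^2 = 1723969 ≡ 1518 (mod 1763)
3^64 ≡ 1518^2 = 2304324 ≡ 83 (mod 1763)
3^128 ≡ 83^2 = 6889 ≡ 1600 (mod 1763)
3^256 ≡ 1600^2 = 2560000 ≡ 124 (mod 1763)
3^512 ≡ 124^2 = 15376 ≡ 1272 (mod 1763)
3^1024 ≡ 1272^2 = 1617984 ≡ 1313 (mod 1763)
1762 = 1024 + 512 + 128 + 64 + 32 + 2 in binary powers of 2.
So 3^1762 ≡ 1313 · 1272 · 1600 · 83 · 1518 · 9 ≡ 583 (mod 1763).
Since 583 ≠ 1, base 3 is a Fermat witness: 1763 is composite.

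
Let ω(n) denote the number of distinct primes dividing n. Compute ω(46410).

6

46410 = 2 · 23205
23205 = 3 · 7735
7735 = 5 · 1547
1547 = 7 · 221
221 = 13 · 17
46410 = 2 · 3 · 5 · 7 · 13 · 17, which has 6 distinct prime factors.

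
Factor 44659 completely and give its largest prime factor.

71

44659 = 17 · 2627
2627 = 37 · 71
71 is prime.
So 44659 = 17 · 37 · 71; the largest prime factor is 71.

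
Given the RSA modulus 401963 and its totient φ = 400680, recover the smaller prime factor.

φ(n) = (p−1)(q−1) = n − (p+q) + 1, so p + q = 401963 − 400680 + 1 = 1284.
p and q are the roots of t² − 1284t + 401963 = 0.
Discriminant: 1284² − 4·401963 = 1648656 − 1607852 = 40804; √40804 = 202.
q = (1284 − 202)/2 = 541, p = (1284 + 202)/2 = 743.
Check: 541 · 743 = 401963.

541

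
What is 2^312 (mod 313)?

2^1 ≡ 2 (mod 313)
2^2 ≡ 2^2 = 4 ≡ 4 (mod 313)
2^4 ≡ 4^2 = 16 ≡ 16 (mod 313)
2^8 ≡ 16^2 = 256 ≡ 256 (mod 313)
2^16 ≡ 256^2 = 65536 ≡ 119 (mod 313)
2^32 ≡ 119^2 = 14161 ≡ 76 (mod 313)
2^64 ≡ 76^2 = 5776 ≡ 142 (mod 313)
2^128 ≡ 142^2 = 20164 ≡ 132 (mod 313)
2^256 ≡ 132^2 = 17424 ≡ 209 (mod 313)
312 = 256 + 32 + 16 + 8 in binary powers of 2.
So 2^312 ≡ 209 · 76 · 119 · 256 ≡ 1 (mod 313).
Since the result is 1, base 2 gives no evidence that 313 is composite.

1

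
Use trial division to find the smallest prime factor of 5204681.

5204681 is odd.
Digit sum 26, not divisible by 3.
Ends in 1: not divisible by 5.
7: 5204681 = 7·743525 + 6
11: 5204681 = 11·473152 + 9
13: 5204681 = 13·400360 + 1
17: 5204681 = 17·306157 + 12
19: 5204681 = 19·273930 + 11
23: 5204681 = 23·226290 + 11
29: 5204681 = 29·179471 + 22
31: 5204681 = 31·167892 + 29
37: 5204681 = 37·140667 + 2
41: 5204681 = 41·126943 + 18
43: 5204681 = 43·121039 + 4
47: 5204681 = 47·110737 + 42
53: 5204681 = 53·98201 + 28
59: 5204681 = 59·88214 + 55
61: 5204681 = 61·85322 + 39
67: 5204681 = 67·77681 + 54
71: 5204681 = 71·73305 + 26
73: 5204681 = 73·71297

73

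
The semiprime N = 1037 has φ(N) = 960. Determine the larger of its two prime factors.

61

φ(n) = (p−1)(q−1) = n − (p+q) + 1, so p + q = 1037 − 960 + 1 = 78.
p and q are the roots of t² − 78t + 1037 = 0.
Discriminant: 78² − 4·1037 = 6084 − 4148 = 1936; √1936 = 44.
q = (78 − 44)/2 = 17, p = (78 + 44)/2 = 61.
Check: 17 · 61 = 1037.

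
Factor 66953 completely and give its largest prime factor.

66953 = 23 · 2911
2911 = 41 · 71
71 is prime.
So 66953 = 23 · 41 · 71; the largest prime factor is 71.

71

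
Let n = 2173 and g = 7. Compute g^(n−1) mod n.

7^1 ≡ 7 (mod 2173)
7^2 ≡ 7^2 = 49 ≡ 49 (mod 2173)
7^4 ≡ 49^2 = 2401 ≡ 228 (mod 2173)
7^8 ≡ 228^2 = 51984 ≡ 2005 (mod 2173)
7^16 ≡ 2005^2 = 4020025 ≡ 2148 (mod 2173)
7^32 ≡ 2148^2 = 4613904 ≡ 625 (mod 2173)
7^64 ≡ 625^2 = 390625 ≡ 1658 (mod 2173)
7^128 ≡ 1658^2 = 2748964 ≡ 119 (mod 2173)
7^256 ≡ 119^2 = 14161 ≡ 1123 (mod 2173)
7^512 ≡ 1123^2 = 1261129 ≡ 789 (mod 2173)
7^1024 ≡ 789^2 = 622521 ≡ 1043 (mod 2173)
7^2048 ≡ 1043^2 = 1087849 ≡ 1349 (mod 2173)
2172 = 2048 + 64 + 32 + 16 + 8 + 4 in binary powers of 2.
So 7^2172 ≡ 1349 · 1658 · 625 · 2148 · 2005 · 228 ≡ 523 (mod 2173).
Since 523 ≠ 1, base 7 is a Fermat witness: 2173 is composite.

523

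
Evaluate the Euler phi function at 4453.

Factor: 4453 = 61 · 73.
φ(4453) = (61−1) · (73−1) = 60 · 72 = 4320.

4320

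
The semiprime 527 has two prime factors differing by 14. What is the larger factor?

Since p = q + 14, we have 527 = q(q + 14), so q² + 14q − 527 = 0.
Discriminant: 14² + 4·527 = 196 + 2108 = 2304; √2304 = 48.
q = (−14 + 48)/2 = 17, and p = q + 14 = 31.
Check: 17 · 31 = 527.

31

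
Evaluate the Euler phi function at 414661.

378480

Factor: 414661 = 13 · 167 · 191.
φ(414661) = (13−1) · (167−1) · (191−1) = 12 · 166 · 190 = 378480.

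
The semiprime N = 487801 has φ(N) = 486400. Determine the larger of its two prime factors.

φ(n) = (p−1)(q−1) = n − (p+q) + 1, so p + q = 487801 − 486400 + 1 = 1402.
p and q are the roots of t² − 1402t + 487801 = 0.
Discriminant: 1402² − 4·487801 = 1965604 − 1951204 = 14400; √14400 = 120.
q = (1402 − 120)/2 = 641, p = (1402 + 120)/2 = 761.
Check: 641 · 761 = 487801.

761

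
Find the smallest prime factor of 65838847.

65838847 is odd.
Digit sum 49, not divisible by 3.
Ends in 7: not divisible by 5.
7: 65838847 = 7·9405549 + 4
11: 65838847 = 11·5985349 + 8
13: 65838847 = 13·5064526 + 9
17: 65838847 = 17·3872873 + 6
19: 65838847 = 19·3465202 + 9
23: 65838847 = 23·2862558 + 13
29: 65838847 = 29·2270305 + 2
31: 65838847 = 31·2123833 + 24
37: 65838847 = 37·1779428 + 11
41: 65838847 = 41·1605825 + 22
43: 65838847 = 43·1531135 + 42
47: 65838847 = 47·1400826 + 25
53: 65838847 = 53·1242242 + 21
59: 65838847 = 59·1115912 + 39
61: 65838847 = 61·1079325 + 22
67: 65838847 = 67·982669 + 24
71: 65838847 = 71·927307 + 50
73: 65838847 = 73·901902 + 1
79: 65838847 = 79·833403 + 10
83: 65838847 = 83·793239 + 10
89: 65838847 = 89·739762 + 29
97: 65838847 = 97·678751

97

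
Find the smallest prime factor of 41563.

41563 is odd.
Digit sum 19, not divisible by 3.
Ends in 3: not divisible by 5.
7: 41563 = 7·5937 + 4
11: 41563 = 11·3778 + 5
13: 41563 = 13·3197 + 2
17: 41563 = 17·2444 + 15
19: 41563 = 19·2187 + 10
23: 41563 = 23·1807 + 2
29: 41563 = 29·1433 + 6
31: 41563 = 31·1340 + 23
37: 41563 = 37·1123 + 12
41: 41563 = 41·1013 + 30
43: 41563 = 43·966 + 25
47: 41563 = 47·884 + 15
53: 41563 = 53·784 + 11
59: 41563 = 59·704 + 27
61: 41563 = 61·681 + 22
67: 41563 = 67·620 + 23
71: 41563 = 71·585 + 28
73: 41563 = 73·569 + 26
79: 41563 = 79·526 + 9
83: 41563 = 83·500 + 63
89: 41563 = 89·467

89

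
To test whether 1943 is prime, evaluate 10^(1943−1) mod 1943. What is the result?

992

10^1 ≡ 10 (mod 1943)
10^2 ≡ 10^2 = 100 ≡ 100 (mod 1943)
10^4 ≡ 100^2 = 10000 ≡ 285 (mod 1943)
10^8 ≡ 285^2 = 81225 ≡ 1562 (mod 1943)
10^16 ≡ 1562^2 = 2439844 ≡ 1379 (mod 1943)
10^32 ≡ 1379^2 = 1901641 ≡ 1387 (mod 1943)
10^64 ≡ 1387^2 = 1923769 ≡ 199 (mod 1943)
10^128 ≡ 199^2 = 39601 ≡ 741 (mod 1943)
10^256 ≡ 741^2 = 549081 ≡ 1155 (mod 1943)
10^512 ≡ 1155^2 = 1334025 ≡ 1127 (mod 1943)
10^1024 ≡ 1127^2 = 1270129 ≡ 1350 (mod 1943)
1942 = 1024 + 512 + 256 + 128 + 16 + 4 + 2 in binary powers of 2.
So 10^1942 ≡ 1350 · 1127 · 1155 · 741 · 1379 · 285 · 100 ≡ 992 (mod 1943).
Since 992 ≠ 1, base 10 is a Fermat witness: 1943 is composite.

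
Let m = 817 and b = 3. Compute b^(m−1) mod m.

3^1 ≡ 3 (mod 817)
3^2 ≡ 3^2 = 9 ≡ 9 (mod 817)
3^4 ≡ 9^2 = 81 ≡ 81 (mod 817)
3^8 ≡ 81^2 = 6561 ≡ 25 (mod 817)
3^16 ≡ 25^2 = 625 ≡ 625 (mod 817)
3^32 ≡ 625^2 = 390625 ≡ 99 (mod 817)
3^64 ≡ 99^2 = 9801 ≡ 814 (mod 817)
3^128 ≡ 814^2 = 662596 ≡ 9 (mod 817)
3^256 ≡ 9^2 = 81 ≡ 81 (mod 817)
3^512 ≡ 81^2 = 6561 ≡ 25 (mod 817)
816 = 512 + 256 + 32 + 16 in binary powers of 2.
So 3^816 ≡ 25 · 81 · 99 · 625 ≡ 121 (mod 817).
Since 121 ≠ 1, base 3 is a Fermat witness: 817 is composite.

121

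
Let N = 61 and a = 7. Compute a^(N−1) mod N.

1

7^1 ≡ 7 (mod 61)
7^2 ≡ 7^2 = 49 ≡ 49 (mod 61)
7^4 ≡ 49^2 = 2401 ≡ 22 (mod 61)
7^8 ≡ 22^2 = 484 ≡ 57 (mod 61)
7^16 ≡ 57^2 = 3249 ≡ 16 (mod 61)
7^32 ≡ 16^2 = 256 ≡ 12 (mod 61)
60 = 32 + 16 + 8 + 4 in binary powers of 2.
So 7^60 ≡ 12 · 16 · 57 · 22 ≡ 1 (mod 61).
Since the result is 1, base 7 gives no evidence that 61 is composite.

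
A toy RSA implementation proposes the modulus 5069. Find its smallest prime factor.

5069 is odd.
Digit sum 20, not divisible by 3.
Ends in 9: not divisible by 5.
7: 5069 = 7·724 + 1
11: 5069 = 11·460 + 9
13: 5069 = 13·389 + 12
17: 5069 = 17·298 + 3
19: 5069 = 19·266 + 15
23: 5069 = 23·220 + 9
29: 5069 = 29·174 + 23
31: 5069 = 31·163 + 16
37: 5069 = 37·137

37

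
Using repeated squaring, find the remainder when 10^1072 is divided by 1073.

10^1 ≡ 10 (mod 1073)
10^2 ≡ 10^2 = 100 ≡ 100 (mod 1073)
10^4 ≡ 100^2 = 10000 ≡ 343 (mod 1073)
10^8 ≡ 343^2 = 117649 ≡ 692 (mod 1073)
10^16 ≡ 692^2 = 478864 ≡ 306 (mod 1073)
10^32 ≡ 306^2 = 93636 ≡ 285 (mod 1073)
10^64 ≡ 285^2 = 81225 ≡ 750 (mod 1073)
10^128 ≡ 750^2 = 562500 ≡ 248 (mod 1073)
10^256 ≡ 248^2 = 61504 ≡ 343 (mod 1073)
10^512 ≡ 343^2 = 117649 ≡ 692 (mod 1073)
10^1024 ≡ 692^2 = 478864 ≡ 306 (mod 1073)
1072 = 1024 + 32 + 16 in binary powers of 2.
So 10^1072 ≡ 306 · 285 · 306 ≡ 750 (mod 1073).
Since 750 ≠ 1, base 10 is a Fermat witness: 1073 is composite.

750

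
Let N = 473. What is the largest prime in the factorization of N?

43

473 = 11 · 43
43 is prime.
So 473 = 11 · 43; the largest prime factor is 43.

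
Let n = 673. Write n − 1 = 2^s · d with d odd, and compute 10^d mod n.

673 − 1 = 672 = 2^5 · 21, so d = 21.
10^1 ≡ 10 (mod 673)
10^2 ≡ 10^2 = 100 ≡ 100 (mod 673)
10^4 ≡ 100^2 = 10000 ≡ 578 (mod 673)
10^8 ≡ 578^2 = 334084 ≡ 276 (mod 673)
10^16 ≡ 276^2 = 76176 ≡ 127 (mod 673)
21 = 16 + 4 + 1 in binary powers of 2.
So 10^21 ≡ 127 · 578 · 10 ≡ 490 (mod 673).
Squaring chain: 490 → 512 → 347 → 615 → 672; reaches −1, so base 10 does not prove 673 composite.

490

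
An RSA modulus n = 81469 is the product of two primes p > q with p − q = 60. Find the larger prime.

317

Since p = q + 60, we have 81469 = q(q + 60), so q² + 60q − 81469 = 0.
Discriminant: 60² + 4·81469 = 3600 + 325876 = 329476; √329476 = 574.
q = (−60 + 574)/2 = 257, and p = q + 60 = 317.
Check: 257 · 317 = 81469.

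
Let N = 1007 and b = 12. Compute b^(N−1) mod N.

12^1 ≡ 12 (mod 1007)
12^2 ≡ 12^2 = 144 ≡ 144 (mod 1007)
12^4 ≡ 144^2 = 20736 ≡ 596 (mod 1007)
12^8 ≡ 596^2 = 355216 ≡ 752 (mod 1007)
12^16 ≡ 752^2 = 565504 ≡ 577 (mod 1007)
12^32 ≡ 577^2 = 332929 ≡ 619 (mod 1007)
12^64 ≡ 619^2 = 383161 ≡ 501 (mod 1007)
12^128 ≡ 501^2 = 251001 ≡ 258 (mod 1007)
12^256 ≡ 258^2 = 66564 ≡ 102 (mod 1007)
12^512 ≡ 102^2 = 10404 ≡ 334 (mod 1007)
1006 = 512 + 256 + 128 + 64 + 32 + 8 + 4 + 2 in binary powers of 2.
So 12^1006 ≡ 334 · 102 · 258 · 501 · 619 · 752 · 596 · 144 ≡ 938 (mod 1007).
Since 938 ≠ 1, base 12 is a Fermat witness: 1007 is composite.

938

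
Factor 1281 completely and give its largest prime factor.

61

1281 = 3 · 427
427 = 7 · 61
61 is prime.
So 1281 = 3 · 7 · 61; the largest prime factor is 61.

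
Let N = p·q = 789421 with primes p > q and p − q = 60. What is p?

Since p = q + 60, we have 789421 = q(q + 60), so q² + 60q − 789421 = 0.
Discriminant: 60² + 4·789421 = 3600 + 3157684 = 3161284; √3161284 = 1778.
q = (−60 + 1778)/2 = 859, and p = q + 60 = 919.
Check: 859 · 919 = 789421.

919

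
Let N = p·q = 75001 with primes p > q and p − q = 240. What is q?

179

Since p = q + 240, we have 75001 = q(q + 240), so q² + 240q − 75001 = 0.
Discriminant: 240² + 4·75001 = 57600 + 300004 = 357604; √357604 = 598.
q = (−240 + 598)/2 = 179, and p = q + 240 = 419.
Check: 179 · 419 = 75001.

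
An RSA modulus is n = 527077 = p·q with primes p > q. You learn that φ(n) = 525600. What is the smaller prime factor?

601

φ(n) = (p−1)(q−1) = n − (p+q) + 1, so p + q = 527077 − 525600 + 1 = 1478.
p and q are the roots of t² − 1478t + 527077 = 0.
Discriminant: 1478² − 4·527077 = 2184484 − 2108308 = 76176; √76176 = 276.
q = (1478 − 276)/2 = 601, p = (1478 + 276)/2 = 877.
Check: 601 · 877 = 527077.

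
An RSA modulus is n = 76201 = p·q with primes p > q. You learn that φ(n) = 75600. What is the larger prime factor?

421

φ(n) = (p−1)(q−1) = n − (p+q) + 1, so p + q = 76201 − 75600 + 1 = 602.
p and q are the roots of t² − 602t + 76201 = 0.
Discriminant: 602² − 4·76201 = 362404 − 304804 = 57600; √57600 = 240.
q = (602 − 240)/2 = 181, p = (602 + 240)/2 = 421.
Check: 181 · 421 = 76201.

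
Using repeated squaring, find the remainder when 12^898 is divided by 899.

12^1 ≡ 12 (mod 899)
12^2 ≡ 12^2 = 144 ≡ 144 (mod 899)
12^4 ≡ 144^2 = 20736 ≡ 59 (mod 899)
12^8 ≡ 59^2 = 3481 ≡ 784 (mod 899)
12^16 ≡ 784^2 = 614656 ≡ 639 (mod 899)
12^32 ≡ 639^2 = 408321 ≡ 175 (mod 899)
12^64 ≡ 175^2 = 30625 ≡ 59 (mod 899)
12^128 ≡ 59^2 = 3481 ≡ 784 (mod 899)
12^256 ≡ 784^2 = 614656 ≡ 639 (mod 899)
12^512 ≡ 639^2 = 408321 ≡ 175 (mod 899)
898 = 512 + 256 + 128 + 2 in binary powers of 2.
So 12^898 ≡ 175 · 639 · 784 · 144 ≡ 231 (mod 899).
Since 231 ≠ 1, base 12 is a Fermat witness: 899 is composite.

231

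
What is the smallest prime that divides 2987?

2987 is odd.
Digit sum 26, not divisible by 3.
Ends in 7: not divisible by 5.
7: 2987 = 7·426 + 5
11: 2987 = 11·271 + 6
13: 2987 = 13·229 + 10
17: 2987 = 17·175 + 12
19: 2987 = 19·157 + 4
23: 2987 = 23·129 + 20
29: 2987 = 29·103

29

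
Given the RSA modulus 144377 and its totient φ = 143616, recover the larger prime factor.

409

φ(n) = (p−1)(q−1) = n − (p+q) + 1, so p + q = 144377 − 143616 + 1 = 762.
p and q are the roots of t² − 762t + 144377 = 0.
Discriminant: 762² − 4·144377 = 580644 − 577508 = 3136; √3136 = 56.
q = (762 − 56)/2 = 353, p = (762 + 56)/2 = 409.
Check: 353 · 409 = 144377.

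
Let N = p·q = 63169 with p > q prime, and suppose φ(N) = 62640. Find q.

φ(n) = (p−1)(q−1) = n − (p+q) + 1, so p + q = 63169 − 62640 + 1 = 530.
p and q are the roots of t² − 530t + 63169 = 0.
Discriminant: 530² − 4·63169 = 280900 − 252676 = 28224; √28224 = 168.
q = (530 − 168)/2 = 181, p = (530 + 168)/2 = 349.
Check: 181 · 349 = 63169.

181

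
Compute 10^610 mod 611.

549

10^1 ≡ 10 (mod 611)
10^2 ≡ 10^2 = 100 ≡ 100 (mod 611)
10^4 ≡ 100^2 = 10000 ≡ 224 (mod 611)
10^8 ≡ 224^2 = 50176 ≡ 74 (mod 611)
10^16 ≡ 74^2 = 5476 ≡ 588 (mod 611)
10^32 ≡ 588^2 = 345744 ≡ 529 (mod 611)
10^64 ≡ 529^2 = 279841 ≡ 3 (mod 611)
10^128 ≡ 3^2 = 9 ≡ 9 (mod 611)
10^256 ≡ 9^2 = 81 ≡ 81 (mod 611)
10^512 ≡ 81^2 = 6561 ≡ 451 (mod 611)
610 = 512 + 64 + 32 + 2 in binary powers of 2.
So 10^610 ≡ 451 · 3 · 529 · 100 ≡ 549 (mod 611).
Since 549 ≠ 1, base 10 is a Fermat witness: 611 is composite.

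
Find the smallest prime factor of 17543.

17543 is odd.
Digit sum 20, not divisible by 3.
Ends in 3: not divisible by 5.
7: 17543 = 7·2506 + 1
11: 17543 = 11·1594 + 9
13: 17543 = 13·1349 + 6
17: 17543 = 17·1031 + 16
19: 17543 = 19·923 + 6
23: 17543 = 23·762 + 17
29: 17543 = 29·604 + 27
31: 17543 = 31·565 + 28
37: 17543 = 37·474 + 5
41: 17543 = 41·427 + 36
43: 17543 = 43·407 + 42
47: 17543 = 47·373 + 12
53: 17543 = 53·331

53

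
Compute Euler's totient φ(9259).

9016

Factor: 9259 = 47 · 197.
φ(9259) = (47−1) · (197−1) = 46 · 196 = 9016.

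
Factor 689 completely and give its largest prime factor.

53

689 = 13 · 53
53 is prime.
So 689 = 13 · 53; the largest prime factor is 53.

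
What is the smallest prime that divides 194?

194 is even: 2 divides it.

2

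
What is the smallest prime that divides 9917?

47

9917 is odd.
Digit sum 26, not divisible by 3.
Ends in 7: not divisible by 5.
7: 9917 = 7·1416 + 5
11: 9917 = 11·901 + 6
13: 9917 = 13·762 + 11
17: 9917 = 17·583 + 6
19: 9917 = 19·521 + 18
23: 9917 = 23·431 + 4
29: 9917 = 29·341 + 28
31: 9917 = 31·319 + 28
37: 9917 = 37·268 + 1
41: 9917 = 41·241 + 36
43: 9917 = 43·230 + 27
47: 9917 = 47·211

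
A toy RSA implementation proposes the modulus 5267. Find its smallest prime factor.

5267 is odd.
Digit sum 20, not divisible by 3.
Ends in 7: not divisible by 5.
7: 5267 = 7·752 + 3
11: 5267 = 11·478 + 9
13: 5267 = 13·405 + 2
17: 5267 = 17·309 + 14
19: 5267 = 19·277 + 4
23: 5267 = 23·229

23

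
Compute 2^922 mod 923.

49

2^1 ≡ 2 (mod 923)
2^2 ≡ 2^2 = 4 ≡ 4 (mod 923)
2^4 ≡ 4^2 = 16 ≡ 16 (mod 923)
2^8 ≡ 16^2 = 256 ≡ 256 (mod 923)
2^16 ≡ 256^2 = 65536 ≡ 3 (mod 923)
2^32 ≡ 3^2 = 9 ≡ 9 (mod 923)
2^64 ≡ 9^2 = 81 ≡ 81 (mod 923)
2^128 ≡ 81^2 = 6561 ≡ 100 (mod 923)
2^256 ≡ 100^2 = 10000 ≡ 770 (mod 923)
2^512 ≡ 770^2 = 592900 ≡ 334 (mod 923)
922 = 512 + 256 + 128 + 16 + 8 + 2 in binary powers of 2.
So 2^922 ≡ 334 · 770 · 100 · 3 · 256 · 4 ≡ 49 (mod 923).
Since 49 ≠ 1, base 2 is a Fermat witness: 923 is composite.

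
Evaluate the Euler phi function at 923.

840

Factor: 923 = 13 · 71.
φ(923) = (13−1) · (71−1) = 12 · 70 = 840.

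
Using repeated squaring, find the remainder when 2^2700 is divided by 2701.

2^1 ≡ 2 (mod 2701)
2^2 ≡ 2^2 = 4 ≡ 4 (mod 2701)
2^4 ≡ 4^2 = 16 ≡ 16 (mod 2701)
2^8 ≡ 16^2 = 256 ≡ 256 (mod 2701)
2^16 ≡ 256^2 = 65536 ≡ 712 (mod 2701)
2^32 ≡ 712^2 = 506944 ≡ 1857 (mod 2701)
2^64 ≡ 1857^2 = 3448449 ≡ 1973 (mod 2701)
2^128 ≡ 1973^2 = 3892729 ≡ 588 (mod 2701)
2^256 ≡ 588^2 = 345744 ≡ 16 (mod 2701)
2^512 ≡ 16^2 = 256 ≡ 256 (mod 2701)
2^1024 ≡ 256^2 = 65536 ≡ 712 (mod 2701)
2^2048 ≡ 712^2 = 506944 ≡ 1857 (mod 2701)
2700 = 2048 + 512 + 128 + 8 + 4 in binary powers of 2.
So 2^2700 ≡ 1857 · 256 · 588 · 256 · 16 ≡ 1 (mod 2701).
Since the result is 1, base 2 gives no evidence that 2701 is composite.

1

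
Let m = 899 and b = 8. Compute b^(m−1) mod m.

760

8^1 ≡ 8 (mod 899)
8^2 ≡ 8^2 = 64 ≡ 64 (mod 899)
8^4 ≡ 64^2 = 4096 ≡ 500 (mod 899)
8^8 ≡ 500^2 = 250000 ≡ 78 (mod 899)
8^16 ≡ 78^2 = 6084 ≡ 690 (mod 899)
8^32 ≡ 690^2 = 476100 ≡ 529 (mod 899)
8^64 ≡ 529^2 = 279841 ≡ 252 (mod 899)
8^128 ≡ 252^2 = 63504 ≡ 574 (mod 899)
8^256 ≡ 574^2 = 329476 ≡ 442 (mod 899)
8^512 ≡ 442^2 = 195364 ≡ 281 (mod 899)
898 = 512 + 256 + 128 + 2 in binary powers of 2.
So 8^898 ≡ 281 · 442 · 574 · 64 ≡ 760 (mod 899).
Since 760 ≠ 1, base 8 is a Fermat witness: 899 is composite.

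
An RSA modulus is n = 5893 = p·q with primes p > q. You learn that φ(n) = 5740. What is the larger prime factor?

83

φ(n) = (p−1)(q−1) = n − (p+q) + 1, so p + q = 5893 − 5740 + 1 = 154.
p and q are the roots of t² − 154t + 5893 = 0.
Discriminant: 154² − 4·5893 = 23716 − 23572 = 144; √144 = 12.
q = (154 − 12)/2 = 71, p = (154 + 12)/2 = 83.
Check: 71 · 83 = 5893.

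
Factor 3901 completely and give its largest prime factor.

83

3901 = 47 · 83
83 is prime.
So 3901 = 47 · 83; the largest prime factor is 83.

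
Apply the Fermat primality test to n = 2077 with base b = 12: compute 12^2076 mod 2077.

560

12^1 ≡ 12 (mod 2077)
12^2 ≡ 12^2 = 144 ≡ 144 (mod 2077)
12^4 ≡ 144^2 = 20736 ≡ 2043 (mod 2077)
12^8 ≡ 2043^2 = 4173849 ≡ 1156 (mod 2077)
12^16 ≡ 1156^2 = 1336336 ≡ 825 (mod 2077)
12^32 ≡ 825^2 = 680625 ≡ 1446 (mod 2077)
12^64 ≡ 1446^2 = 2090916 ≡ 1454 (mod 2077)
12^128 ≡ 1454^2 = 2114116 ≡ 1807 (mod 2077)
12^256 ≡ 1807^2 = 3265249 ≡ 205 (mod 2077)
12^512 ≡ 205^2 = 42025 ≡ 485 (mod 2077)
12^1024 ≡ 485^2 = 235225 ≡ 524 (mod 2077)
12^2048 ≡ 524^2 = 274576 ≡ 412 (mod 2077)
2076 = 2048 + 16 + 8 + 4 in binary powers of 2.
So 12^2076 ≡ 412 · 825 · 1156 · 2043 ≡ 560 (mod 2077).
Since 560 ≠ 1, base 12 is a Fermat witness: 2077 is composite.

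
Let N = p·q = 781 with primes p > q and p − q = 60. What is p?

Since p = q + 60, we have 781 = q(q + 60), so q² + 60q − 781 = 0.
Discriminant: 60² + 4·781 = 3600 + 3124 = 6724; √6724 = 82.
q = (−60 + 82)/2 = 11, and p = q + 60 = 71.
Check: 11 · 71 = 781.

71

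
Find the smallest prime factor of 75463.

75463 is odd.
Digit sum 25, not divisible by 3.
Ends in 3: not divisible by 5.
7: 75463 = 7·10780 + 3
11: 75463 = 11·6860 + 3
13: 75463 = 13·5804 + 11
17: 75463 = 17·4439

17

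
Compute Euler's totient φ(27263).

Factor: 27263 = 137 · 199.
φ(27263) = (137−1) · (199−1) = 136 · 198 = 26928.

26928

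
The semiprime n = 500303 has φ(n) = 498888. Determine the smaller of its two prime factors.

φ(n) = (p−1)(q−1) = n − (p+q) + 1, so p + q = 500303 − 498888 + 1 = 1416.
p and q are the roots of t² − 1416t + 500303 = 0.
Discriminant: 1416² − 4·500303 = 2005056 − 2001212 = 3844; √3844 = 62.
q = (1416 − 62)/2 = 677, p = (1416 + 62)/2 = 739.
Check: 677 · 739 = 500303.

677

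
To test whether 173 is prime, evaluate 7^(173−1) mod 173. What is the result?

1

7^1 ≡ 7 (mod 173)
7^2 ≡ 7^2 = 49 ≡ 49 (mod 173)
7^4 ≡ 49^2 = 2401 ≡ 152 (mod 173)
7^8 ≡ 152^2 = 23104 ≡ 95 (mod 173)
7^16 ≡ 95^2 = 9025 ≡ 29 (mod 173)
7^32 ≡ 29^2 = 841 ≡ 149 (mod 173)
7^64 ≡ 149^2 = 22201 ≡ 57 (mod 173)
7^128 ≡ 57^2 = 3249 ≡ 135 (mod 173)
172 = 128 + 32 + 8 + 4 in binary powers of 2.
So 7^172 ≡ 135 · 149 · 95 · 152 ≡ 1 (mod 173).
Since the result is 1, base 7 gives no evidence that 173 is composite.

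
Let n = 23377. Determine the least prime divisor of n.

23377 is odd.
Digit sum 22, not divisible by 3.
Ends in 7: not divisible by 5.
7: 23377 = 7·3339 + 4
11: 23377 = 11·2125 + 2
13: 23377 = 13·1798 + 3
17: 23377 = 17·1375 + 2
19: 23377 = 19·1230 + 7
23: 23377 = 23·1016 + 9
29: 23377 = 29·806 + 3
31: 23377 = 31·754 + 3
37: 23377 = 37·631 + 30
41: 23377 = 41·570 + 7
43: 23377 = 43·543 + 28
47: 23377 = 47·497 + 18
53: 23377 = 53·441 + 4
59: 23377 = 59·396 + 13
61: 23377 = 61·383 + 14
67: 23377 = 67·348 + 61
71: 23377 = 71·329 + 18
73: 23377 = 73·320 + 17
79: 23377 = 79·295 + 72
83: 23377 = 83·281 + 54
89: 23377 = 89·262 + 59
97: 23377 = 97·241

97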